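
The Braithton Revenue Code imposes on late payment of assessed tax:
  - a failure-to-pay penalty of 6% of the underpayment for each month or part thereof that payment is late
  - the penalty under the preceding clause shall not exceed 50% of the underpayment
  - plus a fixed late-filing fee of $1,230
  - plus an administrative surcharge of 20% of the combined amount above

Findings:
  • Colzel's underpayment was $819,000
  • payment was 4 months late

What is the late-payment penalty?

Accrued rate: 6% × 4 = 24%, capped at 50% → 24%
Failure-to-pay penalty: 24% of $819,000 = $196,560
Penalty before surcharge: $196,560 + $1,230 = $197,790
Administrative surcharge: 20% of $197,790 = $39,558
Total penalty: $197,790 + $39,558 = $237,348

$237,348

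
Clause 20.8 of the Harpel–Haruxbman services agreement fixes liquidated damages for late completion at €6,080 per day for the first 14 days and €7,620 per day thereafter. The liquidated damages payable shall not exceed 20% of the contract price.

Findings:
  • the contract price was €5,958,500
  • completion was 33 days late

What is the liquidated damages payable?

First 14 days: 14 × €6,080 = €85,120
Remaining days: (33 − 14) × €7,620 = €144,780
Accrued per-day damages: €85,120 + €144,780 = €229,900
Cap: 20% of €5,958,500 = €1,191,700
Cap at €1,191,700: €229,900 is within the cap, no reduction.

Liquidated damages: €229,900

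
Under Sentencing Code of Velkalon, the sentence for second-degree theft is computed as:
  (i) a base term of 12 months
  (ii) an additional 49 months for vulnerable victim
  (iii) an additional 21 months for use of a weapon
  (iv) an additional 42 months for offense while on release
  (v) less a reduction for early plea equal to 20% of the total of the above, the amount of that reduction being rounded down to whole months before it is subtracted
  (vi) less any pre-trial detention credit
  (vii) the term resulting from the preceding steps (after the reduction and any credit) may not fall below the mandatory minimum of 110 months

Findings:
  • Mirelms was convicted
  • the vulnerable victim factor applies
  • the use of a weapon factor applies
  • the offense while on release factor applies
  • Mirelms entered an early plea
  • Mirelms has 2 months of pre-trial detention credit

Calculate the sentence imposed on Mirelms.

Vulnerable victim enhancement: +49 months
Use of a weapon enhancement: +21 months
Offense while on release enhancement: +42 months
Adjusted term: 12 months + 49 months + 21 months + 42 months = 124 months
Early plea reduction: 20% of 124 months = 24 months (rounded down)
After reduction: 124 − 24 = 100 months
Less pre-trial detention credit: 100 months − 2 months = 98 months
Minimum 110 months: 98 months is below the minimum → 110 months

110 months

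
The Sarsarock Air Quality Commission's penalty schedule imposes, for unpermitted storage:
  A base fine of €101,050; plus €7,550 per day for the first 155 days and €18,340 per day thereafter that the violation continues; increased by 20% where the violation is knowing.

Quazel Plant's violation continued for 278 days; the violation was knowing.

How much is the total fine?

First 155 days: 155 × €7,550 = €1,170,250
Remaining days: (278 − 155) × €18,340 = €2,255,820
Per-day component: €1,170,250 + €2,255,820 = €3,426,070
Base plus per-day: €101,050 + €3,426,070 = €3,527,120
Enhancement: 20% of €3,527,120 = €705,424
Enhanced fine: €3,527,120 + €705,424 = €4,232,544

€4,232,544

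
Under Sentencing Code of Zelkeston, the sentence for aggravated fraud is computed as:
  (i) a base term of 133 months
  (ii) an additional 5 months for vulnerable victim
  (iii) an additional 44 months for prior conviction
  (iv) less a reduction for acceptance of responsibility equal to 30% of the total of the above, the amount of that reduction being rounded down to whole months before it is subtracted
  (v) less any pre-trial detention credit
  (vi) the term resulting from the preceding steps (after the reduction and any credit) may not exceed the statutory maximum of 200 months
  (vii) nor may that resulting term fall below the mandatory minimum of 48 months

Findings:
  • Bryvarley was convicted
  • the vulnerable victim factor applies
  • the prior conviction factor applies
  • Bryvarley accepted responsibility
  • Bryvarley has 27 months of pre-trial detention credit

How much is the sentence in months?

Vulnerable victim enhancement: +5 months
Prior conviction enhancement: +44 months
Adjusted term: 133 months + 5 months + 44 months = 182 months
Acceptance of responsibility reduction: 30% of 182 months = 54 months (rounded down)
After reduction: 182 − 54 = 128 months
Less pre-trial detention credit: 128 months − 27 months = 101 months
Cap at 200 months: 101 months is within the cap, no reduction.
Minimum 48 months: 101 months meets the minimum, no increase.

101 months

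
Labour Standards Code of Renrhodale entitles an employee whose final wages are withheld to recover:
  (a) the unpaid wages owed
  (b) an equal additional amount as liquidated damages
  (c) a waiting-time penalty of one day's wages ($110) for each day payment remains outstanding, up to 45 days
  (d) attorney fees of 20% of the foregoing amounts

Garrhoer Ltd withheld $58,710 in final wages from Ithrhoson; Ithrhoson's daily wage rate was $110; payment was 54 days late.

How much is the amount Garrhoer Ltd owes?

$146,844

Liquidated damages (equal amount): $58,710
Penalty days: min(54, 45) = 45
Waiting-time penalty: 45 × $110 = $4,950
Subtotal: $58,710 + $58,710 + $4,950 = $122,370
Attorney fees: 20% of $122,370 = $24,474
Total award: $122,370 + $24,474 = $146,844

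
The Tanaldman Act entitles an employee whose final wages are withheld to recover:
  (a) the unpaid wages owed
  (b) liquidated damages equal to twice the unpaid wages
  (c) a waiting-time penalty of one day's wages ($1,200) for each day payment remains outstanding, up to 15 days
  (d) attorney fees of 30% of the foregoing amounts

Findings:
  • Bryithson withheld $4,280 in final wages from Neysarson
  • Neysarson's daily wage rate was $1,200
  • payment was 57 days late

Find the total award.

$40,092

Doubled: 2 × $4,280 = $8,560
Penalty days: min(57, 15) = 15
Waiting-time penalty: 15 × $1,200 = $18,000
Subtotal: $4,280 + $8,560 + $18,000 = $30,840
Attorney fees: 30% of $30,840 = $9,252
Total award: $30,840 + $9,252 = $40,092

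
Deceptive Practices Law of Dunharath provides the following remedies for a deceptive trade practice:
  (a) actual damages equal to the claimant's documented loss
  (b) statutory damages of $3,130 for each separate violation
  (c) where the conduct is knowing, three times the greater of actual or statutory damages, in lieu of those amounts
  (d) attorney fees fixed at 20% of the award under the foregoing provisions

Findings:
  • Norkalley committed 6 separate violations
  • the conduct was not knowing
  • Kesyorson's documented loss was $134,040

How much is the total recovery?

Statutory damages: 6 × $3,130 = $18,780
Conduct not knowing: the in-lieu enhancement does not apply.
Actual plus statutory damages: $134,040 + $18,780 = $152,820
Attorney fees: 20% of $152,820 = $30,564
Total recovery: $152,820 + $30,564 = $183,384

$183,384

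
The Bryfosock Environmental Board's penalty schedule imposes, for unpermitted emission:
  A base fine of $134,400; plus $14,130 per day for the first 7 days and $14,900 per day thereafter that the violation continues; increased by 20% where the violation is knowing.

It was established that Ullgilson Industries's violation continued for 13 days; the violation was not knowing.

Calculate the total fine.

$322,710

First 7 days: 7 × $14,130 = $98,910
Remaining days: (13 − 7) × $14,900 = $89,400
Per-day component: $98,910 + $89,400 = $188,310
Base plus per-day: $134,400 + $188,310 = $322,710
The violation was not knowing: no 20% increase.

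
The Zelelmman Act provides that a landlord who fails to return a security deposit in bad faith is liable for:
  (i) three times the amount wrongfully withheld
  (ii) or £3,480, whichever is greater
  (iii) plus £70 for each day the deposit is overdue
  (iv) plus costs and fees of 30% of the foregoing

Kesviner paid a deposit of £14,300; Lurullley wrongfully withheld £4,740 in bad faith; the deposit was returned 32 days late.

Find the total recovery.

£21,398

Trebled: 3 × £4,740 = £14,220
Minimum £3,480: £14,220 meets the minimum, no increase.
Late-return penalty: 32 × £70 = £2,240
Damages plus late penalty: £14,220 + £2,240 = £16,460
Costs and fees: 30% of £16,460 = £4,938
Total recovery: £16,460 + £4,938 = £21,398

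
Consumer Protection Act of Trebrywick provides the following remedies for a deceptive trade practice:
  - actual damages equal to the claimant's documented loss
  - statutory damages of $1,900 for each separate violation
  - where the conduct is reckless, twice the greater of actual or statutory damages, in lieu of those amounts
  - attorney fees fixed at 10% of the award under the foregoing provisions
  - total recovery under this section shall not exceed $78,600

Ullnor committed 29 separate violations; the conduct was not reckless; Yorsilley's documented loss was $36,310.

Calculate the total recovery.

$78,600

Statutory damages: 29 × $1,900 = $55,100
Conduct not reckless: the in-lieu enhancement does not apply.
Actual plus statutory damages: $36,310 + $55,100 = $91,410
Attorney fees: 10% of $91,410 = $9,141
Total before cap: $91,410 + $9,141 = $100,551
Cap at $78,600: $100,551 exceeds the cap → $78,600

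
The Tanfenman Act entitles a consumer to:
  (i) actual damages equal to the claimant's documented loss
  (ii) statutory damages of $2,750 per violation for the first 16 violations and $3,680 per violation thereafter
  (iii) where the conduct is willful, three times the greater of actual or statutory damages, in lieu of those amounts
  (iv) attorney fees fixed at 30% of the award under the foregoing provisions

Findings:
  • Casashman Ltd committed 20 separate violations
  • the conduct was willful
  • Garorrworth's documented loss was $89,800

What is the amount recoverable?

$350,220

First 16 violations: 16 × $2,750 = $44,000
Remaining violations: (20 − 16) × $3,680 = $14,720
Statutory damages: $44,000 + $14,720 = $58,720
Greater of actual damages ($89,800) or statutory damages ($58,720): $89,800
Trebled: 3 × $89,800 = $269,400
Attorney fees: 30% of $269,400 = $80,820
Total recovery: $269,400 + $80,820 = $350,220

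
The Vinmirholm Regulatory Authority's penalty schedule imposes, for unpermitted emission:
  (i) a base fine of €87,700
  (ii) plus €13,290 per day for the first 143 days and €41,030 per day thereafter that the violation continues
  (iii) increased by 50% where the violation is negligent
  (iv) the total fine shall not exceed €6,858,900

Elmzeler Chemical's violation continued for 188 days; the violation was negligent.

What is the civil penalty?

Civil penalty: €5,751,780

First 143 days: 143 × €13,290 = €1,900,470
Remaining days: (188 − 143) × €41,030 = €1,846,350
Per-day component: €1,900,470 + €1,846,350 = €3,746,820
Base plus per-day: €87,700 + €3,746,820 = €3,834,520
Enhancement: 50% of €3,834,520 = €1,917,260
Enhanced fine: €3,834,520 + €1,917,260 = €5,751,780
Cap at €6,858,900: €5,751,780 is within the cap, no reduction.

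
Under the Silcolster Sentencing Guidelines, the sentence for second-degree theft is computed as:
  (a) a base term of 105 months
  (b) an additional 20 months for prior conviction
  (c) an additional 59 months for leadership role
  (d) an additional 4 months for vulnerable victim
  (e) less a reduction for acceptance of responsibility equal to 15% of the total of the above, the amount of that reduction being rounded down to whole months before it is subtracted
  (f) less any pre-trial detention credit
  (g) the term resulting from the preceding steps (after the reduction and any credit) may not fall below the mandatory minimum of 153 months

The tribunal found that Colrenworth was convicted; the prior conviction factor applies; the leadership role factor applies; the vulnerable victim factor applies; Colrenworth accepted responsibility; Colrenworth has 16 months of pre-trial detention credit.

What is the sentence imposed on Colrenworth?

Prior conviction enhancement: +20 months
Leadership role enhancement: +59 months
Vulnerable victim enhancement: +4 months
Adjusted term: 105 months + 20 months + 59 months + 4 months = 188 months
Acceptance of responsibility reduction: 15% of 188 months = 28 months (rounded down)
After reduction: 188 − 28 = 160 months
Less pre-trial detention credit: 160 months − 16 months = 144 months
Minimum 153 months: 144 months is below the minimum → 153 months

153 months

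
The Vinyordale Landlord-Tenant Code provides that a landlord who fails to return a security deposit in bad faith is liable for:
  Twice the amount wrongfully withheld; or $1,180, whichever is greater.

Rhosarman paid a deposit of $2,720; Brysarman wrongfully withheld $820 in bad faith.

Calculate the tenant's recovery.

$1,640

Doubled: 2 × $820 = $1,640
Minimum $1,180: $1,640 meets the minimum, no increase.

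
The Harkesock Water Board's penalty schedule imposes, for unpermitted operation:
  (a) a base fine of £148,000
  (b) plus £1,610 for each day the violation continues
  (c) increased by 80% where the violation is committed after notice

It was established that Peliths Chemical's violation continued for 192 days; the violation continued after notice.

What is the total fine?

Per-day component: 192 × £1,610 = £309,120
Base plus per-day: £148,000 + £309,120 = £457,120
Enhancement: 80% of £457,120 = £365,696
Enhanced fine: £457,120 + £365,696 = £822,816

£822,816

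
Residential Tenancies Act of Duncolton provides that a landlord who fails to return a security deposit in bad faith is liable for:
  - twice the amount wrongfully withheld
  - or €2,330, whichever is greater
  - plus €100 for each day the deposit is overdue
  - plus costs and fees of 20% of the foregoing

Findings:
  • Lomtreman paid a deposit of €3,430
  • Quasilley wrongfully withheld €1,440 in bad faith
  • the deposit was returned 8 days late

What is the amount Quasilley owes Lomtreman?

Doubled: 2 × €1,440 = €2,880
Minimum €2,330: €2,880 meets the minimum, no increase.
Late-return penalty: 8 × €100 = €800
Damages plus late penalty: €2,880 + €800 = €3,680
Costs and fees: 20% of €3,680 = €736
Total recovery: €3,680 + €736 = €4,416

€4,416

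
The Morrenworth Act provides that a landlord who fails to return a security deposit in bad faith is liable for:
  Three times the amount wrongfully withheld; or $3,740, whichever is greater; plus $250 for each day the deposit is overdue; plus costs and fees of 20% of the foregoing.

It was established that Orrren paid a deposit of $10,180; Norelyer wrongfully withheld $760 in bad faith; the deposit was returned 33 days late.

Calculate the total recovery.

Trebled: 3 × $760 = $2,280
Minimum $3,740: $2,280 is below the minimum → $3,740
Late-return penalty: 33 × $250 = $8,250
Damages plus late penalty: $3,740 + $8,250 = $11,990
Costs and fees: 20% of $11,990 = $2,398
Total recovery: $11,990 + $2,398 = $14,388

Recovery: $14,388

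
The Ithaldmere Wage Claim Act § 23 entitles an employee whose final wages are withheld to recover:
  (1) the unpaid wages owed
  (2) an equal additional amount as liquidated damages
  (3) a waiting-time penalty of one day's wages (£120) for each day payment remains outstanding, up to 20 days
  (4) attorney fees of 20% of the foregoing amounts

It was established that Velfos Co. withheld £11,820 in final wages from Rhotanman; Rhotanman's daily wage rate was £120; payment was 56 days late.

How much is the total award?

£31,248

Liquidated damages (equal amount): £11,820
Penalty days: min(56, 20) = 20
Waiting-time penalty: 20 × £120 = £2,400
Subtotal: £11,820 + £11,820 + £2,400 = £26,040
Attorney fees: 20% of £26,040 = £5,208
Total award: £26,040 + £5,208 = £31,248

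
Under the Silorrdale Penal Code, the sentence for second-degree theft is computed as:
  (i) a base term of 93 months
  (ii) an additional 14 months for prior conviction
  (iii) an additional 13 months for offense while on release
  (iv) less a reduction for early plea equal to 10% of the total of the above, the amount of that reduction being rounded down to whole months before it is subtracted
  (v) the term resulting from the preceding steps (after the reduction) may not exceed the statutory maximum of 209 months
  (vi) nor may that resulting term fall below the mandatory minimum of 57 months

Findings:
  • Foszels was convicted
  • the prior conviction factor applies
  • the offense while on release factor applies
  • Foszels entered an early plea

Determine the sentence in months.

108 months

Prior conviction enhancement: +14 months
Offense while on release enhancement: +13 months
Adjusted term: 93 months + 14 months + 13 months = 120 months
Early plea reduction: 10% of 120 months = 12 months (rounded down)
After reduction: 120 − 12 = 108 months
Cap at 209 months: 108 months is within the cap, no reduction.
Minimum 57 months: 108 months meets the minimum, no increase.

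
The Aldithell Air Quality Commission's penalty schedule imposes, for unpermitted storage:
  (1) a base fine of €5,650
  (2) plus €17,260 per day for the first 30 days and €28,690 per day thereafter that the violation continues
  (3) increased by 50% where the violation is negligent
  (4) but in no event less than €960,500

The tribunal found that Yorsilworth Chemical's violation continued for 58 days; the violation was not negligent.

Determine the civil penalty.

Civil penalty: €1,326,770

First 30 days: 30 × €17,260 = €517,800
Remaining days: (58 − 30) × €28,690 = €803,320
Per-day component: €517,800 + €803,320 = €1,321,120
Base plus per-day: €5,650 + €1,321,120 = €1,326,770
The violation was not negligent: no 50% increase.
Minimum €960,500: €1,326,770 meets the minimum, no increase.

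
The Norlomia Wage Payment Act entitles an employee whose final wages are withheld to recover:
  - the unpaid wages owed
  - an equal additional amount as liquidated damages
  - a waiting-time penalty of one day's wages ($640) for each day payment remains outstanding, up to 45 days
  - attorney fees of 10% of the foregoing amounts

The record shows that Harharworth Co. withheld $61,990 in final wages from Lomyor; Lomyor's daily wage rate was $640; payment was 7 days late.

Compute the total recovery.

Total award: $141,306

Liquidated damages (equal amount): $61,990
Penalty days: min(7, 45) = 7
Waiting-time penalty: 7 × $640 = $4,480
Subtotal: $61,990 + $61,990 + $4,480 = $128,460
Attorney fees: 10% of $128,460 = $12,846
Total award: $128,460 + $12,846 = $141,306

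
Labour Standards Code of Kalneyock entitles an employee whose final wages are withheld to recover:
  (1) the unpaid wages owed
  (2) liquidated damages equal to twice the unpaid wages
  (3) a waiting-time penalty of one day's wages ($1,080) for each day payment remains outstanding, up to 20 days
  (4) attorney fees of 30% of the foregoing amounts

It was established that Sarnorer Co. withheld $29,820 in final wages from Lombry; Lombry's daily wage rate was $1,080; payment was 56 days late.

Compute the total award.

$144,378

Doubled: 2 × $29,820 = $59,640
Penalty days: min(56, 20) = 20
Waiting-time penalty: 20 × $1,080 = $21,600
Subtotal: $29,820 + $59,640 + $21,600 = $111,060
Attorney fees: 30% of $111,060 = $33,318
Total award: $111,060 + $33,318 = $144,378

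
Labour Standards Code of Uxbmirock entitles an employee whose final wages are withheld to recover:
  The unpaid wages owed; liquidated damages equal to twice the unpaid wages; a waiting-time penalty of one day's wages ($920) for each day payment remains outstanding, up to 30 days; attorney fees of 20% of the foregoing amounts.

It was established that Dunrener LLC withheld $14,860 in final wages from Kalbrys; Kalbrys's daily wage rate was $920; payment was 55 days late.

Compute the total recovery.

$86,616

Doubled: 2 × $14,860 = $29,720
Penalty days: min(55, 30) = 30
Waiting-time penalty: 30 × $920 = $27,600
Subtotal: $14,860 + $29,720 + $27,600 = $72,180
Attorney fees: 20% of $72,180 = $14,436
Total award: $72,180 + $14,436 = $86,616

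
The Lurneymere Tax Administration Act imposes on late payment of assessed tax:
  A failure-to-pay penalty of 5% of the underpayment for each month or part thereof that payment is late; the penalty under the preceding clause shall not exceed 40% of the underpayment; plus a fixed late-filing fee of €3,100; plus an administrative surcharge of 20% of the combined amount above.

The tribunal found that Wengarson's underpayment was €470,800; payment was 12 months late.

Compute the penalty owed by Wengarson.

Accrued rate: 5% × 12 = 60%, capped at 40% → 40%
Failure-to-pay penalty: 40% of €470,800 = €188,320
Penalty before surcharge: €188,320 + €3,100 = €191,420
Administrative surcharge: 20% of €191,420 = €38,284
Total penalty: €191,420 + €38,284 = €229,704

€229,704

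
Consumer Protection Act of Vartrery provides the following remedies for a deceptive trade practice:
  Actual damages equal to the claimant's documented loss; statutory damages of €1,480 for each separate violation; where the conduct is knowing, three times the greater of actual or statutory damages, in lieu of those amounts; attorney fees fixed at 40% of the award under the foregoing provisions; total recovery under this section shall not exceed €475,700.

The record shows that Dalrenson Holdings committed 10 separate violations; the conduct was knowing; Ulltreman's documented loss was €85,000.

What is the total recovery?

€357,000

Statutory damages: 10 × €1,480 = €14,800
Greater of actual damages (€85,000) or statutory damages (€14,800): €85,000
Trebled: 3 × €85,000 = €255,000
Attorney fees: 40% of €255,000 = €102,000
Total before cap: €255,000 + €102,000 = €357,000
Cap at €475,700: €357,000 is within the cap, no reduction.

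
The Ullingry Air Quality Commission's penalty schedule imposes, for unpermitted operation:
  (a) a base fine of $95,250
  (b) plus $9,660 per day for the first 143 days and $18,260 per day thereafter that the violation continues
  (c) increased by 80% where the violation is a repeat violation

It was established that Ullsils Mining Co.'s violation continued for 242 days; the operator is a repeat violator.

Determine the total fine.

First 143 days: 143 × $9,660 = $1,381,380
Remaining days: (242 − 143) × $18,260 = $1,807,740
Per-day component: $1,381,380 + $1,807,740 = $3,189,120
Base plus per-day: $95,250 + $3,189,120 = $3,284,370
Enhancement: 80% of $3,284,370 = $2,627,496
Enhanced fine: $3,284,370 + $2,627,496 = $5,911,866

$5,911,866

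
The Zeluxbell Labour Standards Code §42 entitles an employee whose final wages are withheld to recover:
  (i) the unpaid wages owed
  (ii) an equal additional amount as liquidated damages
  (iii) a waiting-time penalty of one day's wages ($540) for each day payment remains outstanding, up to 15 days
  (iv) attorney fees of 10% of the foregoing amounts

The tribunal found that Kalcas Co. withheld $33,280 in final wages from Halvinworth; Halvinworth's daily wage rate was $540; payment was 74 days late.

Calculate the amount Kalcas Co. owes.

Liquidated damages (equal amount): $33,280
Penalty days: min(74, 15) = 15
Waiting-time penalty: 15 × $540 = $8,100
Subtotal: $33,280 + $33,280 + $8,100 = $74,660
Attorney fees: 10% of $74,660 = $7,466
Total award: $74,660 + $7,466 = $82,126

$82,126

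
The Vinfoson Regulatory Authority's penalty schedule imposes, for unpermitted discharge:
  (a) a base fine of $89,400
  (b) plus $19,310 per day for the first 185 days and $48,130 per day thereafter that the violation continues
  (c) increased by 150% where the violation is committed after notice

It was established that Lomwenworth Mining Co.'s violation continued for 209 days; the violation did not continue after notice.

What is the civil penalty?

First 185 days: 185 × $19,310 = $3,572,350
Remaining days: (209 − 185) × $48,130 = $1,155,120
Per-day component: $3,572,350 + $1,155,120 = $4,727,470
Base plus per-day: $89,400 + $4,727,470 = $4,816,870
The violation did not continue after notice: no 150% increase.

$4,816,870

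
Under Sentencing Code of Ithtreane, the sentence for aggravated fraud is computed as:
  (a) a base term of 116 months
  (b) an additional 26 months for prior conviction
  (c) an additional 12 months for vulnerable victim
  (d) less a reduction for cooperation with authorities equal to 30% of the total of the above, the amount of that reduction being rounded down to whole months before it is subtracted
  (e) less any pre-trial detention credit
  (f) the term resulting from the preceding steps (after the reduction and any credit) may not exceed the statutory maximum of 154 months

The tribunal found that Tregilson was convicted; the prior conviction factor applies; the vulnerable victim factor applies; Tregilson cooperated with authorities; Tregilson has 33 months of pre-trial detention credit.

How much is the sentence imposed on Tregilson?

Sentence: 75 months

Prior conviction enhancement: +26 months
Vulnerable victim enhancement: +12 months
Adjusted term: 116 months + 26 months + 12 months = 154 months
Cooperation with authorities reduction: 30% of 154 months = 46 months (rounded down)
After reduction: 154 − 46 = 108 months
Less pre-trial detention credit: 108 months − 33 months = 75 months
Cap at 154 months: 75 months is within the cap, no reduction.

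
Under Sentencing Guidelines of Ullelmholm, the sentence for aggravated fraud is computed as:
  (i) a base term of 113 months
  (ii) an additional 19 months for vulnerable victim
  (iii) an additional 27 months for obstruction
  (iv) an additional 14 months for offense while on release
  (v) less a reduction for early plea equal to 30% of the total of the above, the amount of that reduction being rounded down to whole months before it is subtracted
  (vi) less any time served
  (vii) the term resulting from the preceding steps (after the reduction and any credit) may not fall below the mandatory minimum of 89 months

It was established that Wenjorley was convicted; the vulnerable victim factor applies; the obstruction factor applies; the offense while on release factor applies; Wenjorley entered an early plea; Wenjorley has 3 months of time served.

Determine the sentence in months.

119 months

Vulnerable victim enhancement: +19 months
Obstruction enhancement: +27 months
Offense while on release enhancement: +14 months
Adjusted term: 113 months + 19 months + 27 months + 14 months = 173 months
Early plea reduction: 30% of 173 months = 51 months (rounded down)
After reduction: 173 − 51 = 122 months
Less time served: 122 months − 3 months = 119 months
Minimum 89 months: 119 months meets the minimum, no increase.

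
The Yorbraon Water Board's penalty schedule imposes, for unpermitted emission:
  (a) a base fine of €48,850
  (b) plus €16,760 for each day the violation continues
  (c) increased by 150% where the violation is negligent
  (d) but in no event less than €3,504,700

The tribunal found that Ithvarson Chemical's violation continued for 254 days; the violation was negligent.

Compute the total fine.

Per-day component: 254 × €16,760 = €4,257,040
Base plus per-day: €48,850 + €4,257,040 = €4,305,890
Enhancement: 150% of €4,305,890 = €6,458,835
Enhanced fine: €4,305,890 + €6,458,835 = €10,764,725
Minimum €3,504,700: €10,764,725 meets the minimum, no increase.

€10,764,725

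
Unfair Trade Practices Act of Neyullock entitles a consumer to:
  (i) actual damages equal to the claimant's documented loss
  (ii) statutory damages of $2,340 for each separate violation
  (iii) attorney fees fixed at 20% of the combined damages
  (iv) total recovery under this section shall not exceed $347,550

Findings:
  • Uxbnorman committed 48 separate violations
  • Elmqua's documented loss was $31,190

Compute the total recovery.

Total recovery: $172,212

Statutory damages: 48 × $2,340 = $112,320
Combined damages: $31,190 + $112,320 = $143,510
Attorney fees: 20% of $143,510 = $28,702
Total before cap: $143,510 + $28,702 = $172,212
Cap at $347,550: $172,212 is within the cap, no reduction.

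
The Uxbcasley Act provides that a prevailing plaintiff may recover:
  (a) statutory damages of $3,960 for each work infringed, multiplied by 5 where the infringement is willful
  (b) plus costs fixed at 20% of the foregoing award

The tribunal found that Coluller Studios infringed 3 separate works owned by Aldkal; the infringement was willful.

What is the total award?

Award: $71,280

Statutory damages: 3 × $3,960 = $11,880
Multiplied by 5: 5 × $11,880 = $59,400
Costs: 20% of $59,400 = $11,880
Award plus costs: $59,400 + $11,880 = $71,280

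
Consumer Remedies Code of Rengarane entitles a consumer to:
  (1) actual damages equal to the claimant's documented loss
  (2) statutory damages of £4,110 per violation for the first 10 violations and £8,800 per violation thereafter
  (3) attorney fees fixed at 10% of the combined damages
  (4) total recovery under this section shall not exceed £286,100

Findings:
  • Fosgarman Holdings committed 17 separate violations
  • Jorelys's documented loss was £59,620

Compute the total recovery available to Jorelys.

First 10 violations: 10 × £4,110 = £41,100
Remaining violations: (17 − 10) × £8,800 = £61,600
Statutory damages: £41,100 + £61,600 = £102,700
Combined damages: £59,620 + £102,700 = £162,320
Attorney fees: 10% of £162,320 = £16,232
Total before cap: £162,320 + £16,232 = £178,552
Cap at £286,100: £178,552 is within the cap, no reduction.

£178,552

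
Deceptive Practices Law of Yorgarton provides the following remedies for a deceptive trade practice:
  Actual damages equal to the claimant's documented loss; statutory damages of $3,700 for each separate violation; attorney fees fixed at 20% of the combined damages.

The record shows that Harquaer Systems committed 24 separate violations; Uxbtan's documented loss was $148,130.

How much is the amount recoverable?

Statutory damages: 24 × $3,700 = $88,800
Combined damages: $148,130 + $88,800 = $236,930
Attorney fees: 20% of $236,930 = $47,386
Total recovery: $236,930 + $47,386 = $284,316

Total recovery: $284,316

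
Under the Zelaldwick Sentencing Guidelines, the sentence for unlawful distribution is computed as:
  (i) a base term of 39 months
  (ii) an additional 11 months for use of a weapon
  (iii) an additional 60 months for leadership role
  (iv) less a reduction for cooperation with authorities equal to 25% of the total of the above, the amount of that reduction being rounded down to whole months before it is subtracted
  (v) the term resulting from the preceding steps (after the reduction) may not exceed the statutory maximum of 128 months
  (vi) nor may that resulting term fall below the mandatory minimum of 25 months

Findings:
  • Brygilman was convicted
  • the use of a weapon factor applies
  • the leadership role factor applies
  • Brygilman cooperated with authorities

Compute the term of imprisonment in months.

Use of a weapon enhancement: +11 months
Leadership role enhancement: +60 months
Adjusted term: 39 months + 11 months + 60 months = 110 months
Cooperation with authorities reduction: 25% of 110 months = 27 months (rounded down)
After reduction: 110 − 27 = 83 months
Cap at 128 months: 83 months is within the cap, no reduction.
Minimum 25 months: 83 months meets the minimum, no increase.

Sentence: 83 months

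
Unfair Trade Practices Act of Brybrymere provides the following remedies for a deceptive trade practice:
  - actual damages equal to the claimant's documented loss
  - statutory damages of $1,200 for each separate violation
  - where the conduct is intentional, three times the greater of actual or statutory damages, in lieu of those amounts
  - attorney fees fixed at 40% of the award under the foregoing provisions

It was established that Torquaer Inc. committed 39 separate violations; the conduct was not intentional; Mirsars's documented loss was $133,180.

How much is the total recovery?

$251,972

Statutory damages: 39 × $1,200 = $46,800
Conduct not intentional: the in-lieu enhancement does not apply.
Actual plus statutory damages: $133,180 + $46,800 = $179,980
Attorney fees: 40% of $179,980 = $71,992
Total recovery: $179,980 + $71,992 = $251,972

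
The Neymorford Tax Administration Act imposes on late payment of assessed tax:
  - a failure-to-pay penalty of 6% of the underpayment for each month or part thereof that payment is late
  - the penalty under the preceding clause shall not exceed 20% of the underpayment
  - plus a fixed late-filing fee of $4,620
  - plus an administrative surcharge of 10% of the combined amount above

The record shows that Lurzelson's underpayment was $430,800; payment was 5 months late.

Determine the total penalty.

Accrued rate: 6% × 5 = 30%, capped at 20% → 20%
Failure-to-pay penalty: 20% of $430,800 = $86,160
Penalty before surcharge: $86,160 + $4,620 = $90,780
Administrative surcharge: 10% of $90,780 = $9,078
Total penalty: $90,780 + $9,078 = $99,858

$99,858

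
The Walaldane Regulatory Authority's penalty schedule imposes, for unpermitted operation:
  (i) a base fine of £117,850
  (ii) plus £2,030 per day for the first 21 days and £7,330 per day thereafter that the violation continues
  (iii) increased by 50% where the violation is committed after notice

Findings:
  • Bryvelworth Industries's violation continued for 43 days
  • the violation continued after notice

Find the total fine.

Civil penalty: £482,610

First 21 days: 21 × £2,030 = £42,630
Remaining days: (43 − 21) × £7,330 = £161,260
Per-day component: £42,630 + £161,260 = £203,890
Base plus per-day: £117,850 + £203,890 = £321,740
Enhancement: 50% of £321,740 = £160,870
Enhanced fine: £321,740 + £160,870 = £482,610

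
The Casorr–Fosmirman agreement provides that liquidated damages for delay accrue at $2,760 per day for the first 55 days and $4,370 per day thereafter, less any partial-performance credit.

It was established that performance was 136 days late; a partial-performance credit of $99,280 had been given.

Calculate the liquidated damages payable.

First 55 days: 55 × $2,760 = $151,800
Remaining days: (136 − 55) × $4,370 = $353,970
Accrued per-day damages: $151,800 + $353,970 = $505,770
Less partial-performance credit: $505,770 − $99,280 = $406,490

$406,490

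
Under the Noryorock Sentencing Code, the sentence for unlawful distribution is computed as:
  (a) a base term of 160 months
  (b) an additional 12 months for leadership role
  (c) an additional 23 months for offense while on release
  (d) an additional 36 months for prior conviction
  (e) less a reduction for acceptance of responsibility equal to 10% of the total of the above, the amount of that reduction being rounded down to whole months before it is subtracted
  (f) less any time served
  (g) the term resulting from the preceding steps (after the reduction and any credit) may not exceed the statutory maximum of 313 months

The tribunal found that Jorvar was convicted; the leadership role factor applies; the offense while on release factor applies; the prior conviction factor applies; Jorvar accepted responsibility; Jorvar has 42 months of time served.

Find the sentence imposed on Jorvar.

Leadership role enhancement: +12 months
Offense while on release enhancement: +23 months
Prior conviction enhancement: +36 months
Adjusted term: 160 months + 12 months + 23 months + 36 months = 231 months
Acceptance of responsibility reduction: 10% of 231 months = 23 months (rounded down)
After reduction: 231 − 23 = 208 months
Less time served: 208 months − 42 months = 166 months
Cap at 313 months: 166 months is within the cap, no reduction.

166 months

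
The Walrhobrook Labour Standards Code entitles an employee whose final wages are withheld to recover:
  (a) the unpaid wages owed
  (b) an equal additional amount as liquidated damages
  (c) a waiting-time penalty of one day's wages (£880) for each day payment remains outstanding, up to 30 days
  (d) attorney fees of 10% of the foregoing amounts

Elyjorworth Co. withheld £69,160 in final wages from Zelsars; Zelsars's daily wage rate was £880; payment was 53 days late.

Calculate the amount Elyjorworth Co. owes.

Liquidated damages (equal amount): £69,160
Penalty days: min(53, 30) = 30
Waiting-time penalty: 30 × £880 = £26,400
Subtotal: £69,160 + £69,160 + £26,400 = £164,720
Attorney fees: 10% of £164,720 = £16,472
Total award: £164,720 + £16,472 = £181,192

£181,192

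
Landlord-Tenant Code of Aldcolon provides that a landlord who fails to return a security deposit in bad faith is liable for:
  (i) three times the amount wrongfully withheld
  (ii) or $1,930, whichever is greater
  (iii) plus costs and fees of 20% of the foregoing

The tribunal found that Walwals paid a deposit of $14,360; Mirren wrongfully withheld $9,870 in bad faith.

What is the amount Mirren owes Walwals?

Trebled: 3 × $9,870 = $29,610
Minimum $1,930: $29,610 meets the minimum, no increase.
Costs and fees: 20% of $29,610 = $5,922
Total recovery: $29,610 + $5,922 = $35,532

$35,532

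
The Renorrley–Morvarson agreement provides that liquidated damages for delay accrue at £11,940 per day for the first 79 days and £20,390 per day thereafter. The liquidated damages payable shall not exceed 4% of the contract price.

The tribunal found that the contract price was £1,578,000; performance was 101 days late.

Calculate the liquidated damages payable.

First 79 days: 79 × £11,940 = £943,260
Remaining days: (101 − 79) × £20,390 = £448,580
Accrued per-day damages: £943,260 + £448,580 = £1,391,840
Cap: 4% of £1,578,000 = £63,120
Cap at £63,120: £1,391,840 exceeds the cap → £63,120

£63,120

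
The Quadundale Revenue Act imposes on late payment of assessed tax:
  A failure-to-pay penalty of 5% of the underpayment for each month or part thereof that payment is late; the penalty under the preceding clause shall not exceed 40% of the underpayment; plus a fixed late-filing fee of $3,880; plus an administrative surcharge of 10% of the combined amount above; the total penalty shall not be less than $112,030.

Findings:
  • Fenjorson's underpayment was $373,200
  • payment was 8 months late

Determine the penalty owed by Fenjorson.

Accrued rate: 5% × 8 = 40%, capped at 40% → 40%
Failure-to-pay penalty: 40% of $373,200 = $149,280
Penalty before surcharge: $149,280 + $3,880 = $153,160
Administrative surcharge: 10% of $153,160 = $15,316
Total penalty: $153,160 + $15,316 = $168,476
Minimum $112,030: $168,476 meets the minimum, no increase.

$168,476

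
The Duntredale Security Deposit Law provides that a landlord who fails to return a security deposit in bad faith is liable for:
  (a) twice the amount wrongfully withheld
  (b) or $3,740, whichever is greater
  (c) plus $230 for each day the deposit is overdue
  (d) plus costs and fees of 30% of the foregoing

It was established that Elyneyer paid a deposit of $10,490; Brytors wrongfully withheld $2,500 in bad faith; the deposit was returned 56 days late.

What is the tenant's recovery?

Recovery: $23,244

Doubled: 2 × $2,500 = $5,000
Minimum $3,740: $5,000 meets the minimum, no increase.
Late-return penalty: 56 × $230 = $12,880
Damages plus late penalty: $5,000 + $12,880 = $17,880
Costs and fees: 30% of $17,880 = $5,364
Total recovery: $17,880 + $5,364 = $23,244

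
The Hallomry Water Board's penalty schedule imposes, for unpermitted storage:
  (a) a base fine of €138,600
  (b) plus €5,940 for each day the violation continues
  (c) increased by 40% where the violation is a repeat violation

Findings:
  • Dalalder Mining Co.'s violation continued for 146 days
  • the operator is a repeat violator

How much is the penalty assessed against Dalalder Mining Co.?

€1,408,176

Per-day component: 146 × €5,940 = €867,240
Base plus per-day: €138,600 + €867,240 = €1,005,840
Enhancement: 40% of €1,005,840 = €402,336
Enhanced fine: €1,005,840 + €402,336 = €1,408,176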